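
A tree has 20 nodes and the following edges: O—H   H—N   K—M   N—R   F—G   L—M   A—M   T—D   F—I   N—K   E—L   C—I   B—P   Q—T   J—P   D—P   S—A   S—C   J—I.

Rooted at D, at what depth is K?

8

D–P–J–I–C–S–A–M–K — 8 edges.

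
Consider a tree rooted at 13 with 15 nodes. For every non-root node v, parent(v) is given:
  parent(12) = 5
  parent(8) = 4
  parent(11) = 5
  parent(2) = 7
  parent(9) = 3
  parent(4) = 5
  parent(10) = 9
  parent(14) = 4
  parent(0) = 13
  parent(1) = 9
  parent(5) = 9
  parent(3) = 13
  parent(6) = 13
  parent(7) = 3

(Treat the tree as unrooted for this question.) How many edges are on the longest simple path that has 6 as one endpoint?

6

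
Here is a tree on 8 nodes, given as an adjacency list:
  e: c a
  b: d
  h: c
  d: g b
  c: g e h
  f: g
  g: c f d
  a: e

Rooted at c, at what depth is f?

Climbing from f to the root: f–g–c. That's 2 steps.

2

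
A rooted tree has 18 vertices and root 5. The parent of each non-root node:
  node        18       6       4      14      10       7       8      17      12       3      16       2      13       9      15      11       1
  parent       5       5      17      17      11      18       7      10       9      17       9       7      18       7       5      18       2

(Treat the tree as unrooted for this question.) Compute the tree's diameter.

7

A longest path is 14–17–10–11–18–7–2–1, with 7 edges.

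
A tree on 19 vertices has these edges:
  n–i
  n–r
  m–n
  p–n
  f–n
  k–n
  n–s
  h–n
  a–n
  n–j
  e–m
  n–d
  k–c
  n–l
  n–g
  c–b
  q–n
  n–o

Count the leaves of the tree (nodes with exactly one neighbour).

The leaves are a, b, d, e, f, g, h, i, j, l, o, p, q, r, s.
That is 15 leaves.

15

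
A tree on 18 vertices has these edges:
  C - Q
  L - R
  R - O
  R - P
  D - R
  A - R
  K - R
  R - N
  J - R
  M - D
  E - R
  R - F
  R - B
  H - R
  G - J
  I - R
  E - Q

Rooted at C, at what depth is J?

4

C–Q–E–R–J — 4 edges.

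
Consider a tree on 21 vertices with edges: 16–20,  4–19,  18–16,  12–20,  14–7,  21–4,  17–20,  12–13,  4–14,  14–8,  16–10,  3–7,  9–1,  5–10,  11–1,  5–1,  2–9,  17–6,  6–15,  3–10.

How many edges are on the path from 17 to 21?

17 - 20 - 16 - 10 - 3 - 7 - 14 - 4 - 21: 8 edges.

8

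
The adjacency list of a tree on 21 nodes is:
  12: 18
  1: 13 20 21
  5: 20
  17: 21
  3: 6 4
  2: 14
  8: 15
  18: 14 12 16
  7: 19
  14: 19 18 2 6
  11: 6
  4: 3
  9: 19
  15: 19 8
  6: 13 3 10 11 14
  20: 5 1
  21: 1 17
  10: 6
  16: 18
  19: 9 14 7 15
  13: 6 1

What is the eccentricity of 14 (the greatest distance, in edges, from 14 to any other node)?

The node farthest from 14 is 17 (5 also at distance 5), via 14–6–13–1–21–17 — 5 edges.

5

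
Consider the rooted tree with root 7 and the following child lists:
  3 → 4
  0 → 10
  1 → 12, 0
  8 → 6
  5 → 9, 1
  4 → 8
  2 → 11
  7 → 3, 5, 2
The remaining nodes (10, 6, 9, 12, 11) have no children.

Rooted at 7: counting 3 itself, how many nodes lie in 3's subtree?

The subtree rooted at 3 contains: 3, 4, 8, 6 — 4 nodes.

4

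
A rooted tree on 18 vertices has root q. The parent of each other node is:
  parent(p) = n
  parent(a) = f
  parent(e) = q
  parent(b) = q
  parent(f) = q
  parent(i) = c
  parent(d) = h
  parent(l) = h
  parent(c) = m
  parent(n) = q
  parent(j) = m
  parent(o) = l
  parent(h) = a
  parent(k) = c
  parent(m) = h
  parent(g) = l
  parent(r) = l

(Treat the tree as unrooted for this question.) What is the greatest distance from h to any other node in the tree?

5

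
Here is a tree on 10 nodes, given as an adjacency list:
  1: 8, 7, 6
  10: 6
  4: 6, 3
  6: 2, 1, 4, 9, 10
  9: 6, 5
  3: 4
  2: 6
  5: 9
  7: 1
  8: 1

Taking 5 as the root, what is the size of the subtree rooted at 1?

3

The subtree rooted at 1 contains: 1, 7, 8 — 3 nodes.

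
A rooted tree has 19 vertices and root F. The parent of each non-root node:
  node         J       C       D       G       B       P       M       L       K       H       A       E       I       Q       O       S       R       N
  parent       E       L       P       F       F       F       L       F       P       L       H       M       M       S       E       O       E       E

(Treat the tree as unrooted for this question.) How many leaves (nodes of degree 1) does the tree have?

11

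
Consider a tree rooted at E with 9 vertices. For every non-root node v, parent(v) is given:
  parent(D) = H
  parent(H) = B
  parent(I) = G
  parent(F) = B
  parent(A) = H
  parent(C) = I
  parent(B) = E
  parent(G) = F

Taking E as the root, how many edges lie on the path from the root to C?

E → B → F → G → I → C — 5 edges.

5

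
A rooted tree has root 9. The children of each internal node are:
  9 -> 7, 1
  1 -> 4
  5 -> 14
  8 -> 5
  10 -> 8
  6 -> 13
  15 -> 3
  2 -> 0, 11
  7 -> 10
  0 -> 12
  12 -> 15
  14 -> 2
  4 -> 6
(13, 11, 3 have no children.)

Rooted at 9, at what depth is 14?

5

Path from 9 to 14: 9–7–10–8–5–14, which has 5 edges.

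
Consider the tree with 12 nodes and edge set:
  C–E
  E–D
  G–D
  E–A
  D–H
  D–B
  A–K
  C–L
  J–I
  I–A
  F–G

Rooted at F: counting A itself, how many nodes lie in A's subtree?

A's subtree: {A, K, I, J}, size 4.

4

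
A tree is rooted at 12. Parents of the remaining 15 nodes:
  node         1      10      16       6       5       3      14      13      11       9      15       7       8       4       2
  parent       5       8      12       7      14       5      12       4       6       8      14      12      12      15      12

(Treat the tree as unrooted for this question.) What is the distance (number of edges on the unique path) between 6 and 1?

6 – 7 – 12 – 14 – 5 – 1: 5 edges.

5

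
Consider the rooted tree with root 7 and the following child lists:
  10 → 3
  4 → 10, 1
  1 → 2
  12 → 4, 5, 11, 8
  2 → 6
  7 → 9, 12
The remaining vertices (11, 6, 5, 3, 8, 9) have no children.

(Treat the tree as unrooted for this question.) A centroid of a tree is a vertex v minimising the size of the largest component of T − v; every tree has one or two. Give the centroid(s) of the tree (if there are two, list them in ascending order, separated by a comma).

Delete 4: the remaining components have sizes 6, 3, 2. Max 6 ≤ 6, so 4 is a centroid.
12 is adjacent to 4 and is also a centroid (the largest component after removing it is likewise 6).

4, 12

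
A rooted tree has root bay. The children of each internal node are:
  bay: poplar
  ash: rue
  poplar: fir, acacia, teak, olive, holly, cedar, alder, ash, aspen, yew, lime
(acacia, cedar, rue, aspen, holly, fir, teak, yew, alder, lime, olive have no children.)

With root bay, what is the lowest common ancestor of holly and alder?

poplar

holly's ancestor chain is holly, poplar, bay and alder's is alder, poplar, bay; they first meet at poplar.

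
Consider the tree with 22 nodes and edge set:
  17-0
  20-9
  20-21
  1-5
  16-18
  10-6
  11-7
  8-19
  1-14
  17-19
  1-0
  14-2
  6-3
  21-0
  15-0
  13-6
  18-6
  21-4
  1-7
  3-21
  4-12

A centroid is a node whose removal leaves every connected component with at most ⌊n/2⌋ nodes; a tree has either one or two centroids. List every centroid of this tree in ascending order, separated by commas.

If 0 is removed the pieces have sizes 11, 6, 3, 1, all ≤ ⌊22/2⌋ = 11.
21 is adjacent to 0 and is also a centroid (the largest component after removing it is likewise 11).

0, 21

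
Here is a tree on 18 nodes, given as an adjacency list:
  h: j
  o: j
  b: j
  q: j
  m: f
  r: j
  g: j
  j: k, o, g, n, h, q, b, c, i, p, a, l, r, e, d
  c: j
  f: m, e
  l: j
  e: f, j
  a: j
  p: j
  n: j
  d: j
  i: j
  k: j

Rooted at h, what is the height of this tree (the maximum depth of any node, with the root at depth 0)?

The longest root-to-leaf path is h-j-e-f-m (4 edges).

4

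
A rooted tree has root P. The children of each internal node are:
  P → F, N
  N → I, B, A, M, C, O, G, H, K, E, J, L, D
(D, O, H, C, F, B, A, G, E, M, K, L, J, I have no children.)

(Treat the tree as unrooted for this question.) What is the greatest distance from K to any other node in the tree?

Distances from K peak at 3, attained at F.
K–N–P–F

3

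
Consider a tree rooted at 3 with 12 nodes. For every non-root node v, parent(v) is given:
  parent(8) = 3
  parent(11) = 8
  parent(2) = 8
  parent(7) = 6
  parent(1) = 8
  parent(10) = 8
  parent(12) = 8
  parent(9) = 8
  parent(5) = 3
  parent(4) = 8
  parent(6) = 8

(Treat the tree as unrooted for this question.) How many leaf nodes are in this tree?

9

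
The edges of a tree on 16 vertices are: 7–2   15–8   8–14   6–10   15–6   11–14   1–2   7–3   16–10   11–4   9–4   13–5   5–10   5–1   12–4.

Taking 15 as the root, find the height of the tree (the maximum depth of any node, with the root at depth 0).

A deepest node is 3, reached by 15–6–10–5–1–2–7–3.
That path has 7 edges, so the height is 7.

7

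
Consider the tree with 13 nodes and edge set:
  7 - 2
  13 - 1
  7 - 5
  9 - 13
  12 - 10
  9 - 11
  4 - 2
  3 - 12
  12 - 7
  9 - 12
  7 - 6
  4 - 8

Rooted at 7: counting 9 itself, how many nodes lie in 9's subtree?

4

The subtree rooted at 9 contains: 9, 13, 11, 1 — 4 nodes.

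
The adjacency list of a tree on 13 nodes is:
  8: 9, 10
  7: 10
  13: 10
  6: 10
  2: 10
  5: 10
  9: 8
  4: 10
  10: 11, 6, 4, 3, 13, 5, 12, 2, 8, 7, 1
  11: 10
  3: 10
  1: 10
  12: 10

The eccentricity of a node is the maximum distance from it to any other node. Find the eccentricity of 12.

3

A farthest node from 12 is 9.
The path 12–10–8–9 has 3 edges.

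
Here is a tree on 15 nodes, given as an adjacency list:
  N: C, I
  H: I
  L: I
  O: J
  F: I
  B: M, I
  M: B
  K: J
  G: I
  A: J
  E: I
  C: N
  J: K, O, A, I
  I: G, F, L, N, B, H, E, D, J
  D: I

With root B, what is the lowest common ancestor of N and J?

I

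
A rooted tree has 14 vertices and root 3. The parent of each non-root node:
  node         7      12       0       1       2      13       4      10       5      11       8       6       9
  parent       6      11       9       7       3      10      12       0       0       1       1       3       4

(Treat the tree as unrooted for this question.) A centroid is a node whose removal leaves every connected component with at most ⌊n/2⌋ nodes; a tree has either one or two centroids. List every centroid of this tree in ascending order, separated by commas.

Removing 12 splits the tree into components of sizes 7, 6; the largest is 7 ≤ ⌊14/2⌋ = 7.
11 is adjacent to 12 and is also a centroid (the largest component after removing it is likewise 7).

11, 12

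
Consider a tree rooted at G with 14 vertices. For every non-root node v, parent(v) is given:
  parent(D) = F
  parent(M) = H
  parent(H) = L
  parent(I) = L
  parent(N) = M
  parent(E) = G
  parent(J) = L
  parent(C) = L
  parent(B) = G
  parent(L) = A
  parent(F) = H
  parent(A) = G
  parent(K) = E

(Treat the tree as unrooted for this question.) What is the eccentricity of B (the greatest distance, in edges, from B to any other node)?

The node farthest from B is N (D also at distance 6), via B–G–A–L–H–M–N — 6 edges.

6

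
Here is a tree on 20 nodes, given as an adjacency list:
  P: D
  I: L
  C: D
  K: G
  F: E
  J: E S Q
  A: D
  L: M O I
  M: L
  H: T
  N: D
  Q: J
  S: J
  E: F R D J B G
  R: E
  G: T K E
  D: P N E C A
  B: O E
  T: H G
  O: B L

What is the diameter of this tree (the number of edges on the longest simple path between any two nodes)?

BFS from I reaches H last, at distance 7; BFS from H confirms no node is farther.
Path: I – L – O – B – E – G – T – H.

7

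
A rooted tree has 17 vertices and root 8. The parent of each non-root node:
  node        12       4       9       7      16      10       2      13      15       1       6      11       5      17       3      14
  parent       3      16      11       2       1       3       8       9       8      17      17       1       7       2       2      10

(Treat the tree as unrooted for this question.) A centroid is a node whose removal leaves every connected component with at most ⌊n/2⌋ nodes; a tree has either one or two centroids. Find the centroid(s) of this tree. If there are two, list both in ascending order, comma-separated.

Removing 2 splits the tree into components of sizes 8, 4, 2, 2; the largest is 8 ≤ ⌊17/2⌋ = 8.
Every other node leaves some component of size > 8, so the centroid is unique.

2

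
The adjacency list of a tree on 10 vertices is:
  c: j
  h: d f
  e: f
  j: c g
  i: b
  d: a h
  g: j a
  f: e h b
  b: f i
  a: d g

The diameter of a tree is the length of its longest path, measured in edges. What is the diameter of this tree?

8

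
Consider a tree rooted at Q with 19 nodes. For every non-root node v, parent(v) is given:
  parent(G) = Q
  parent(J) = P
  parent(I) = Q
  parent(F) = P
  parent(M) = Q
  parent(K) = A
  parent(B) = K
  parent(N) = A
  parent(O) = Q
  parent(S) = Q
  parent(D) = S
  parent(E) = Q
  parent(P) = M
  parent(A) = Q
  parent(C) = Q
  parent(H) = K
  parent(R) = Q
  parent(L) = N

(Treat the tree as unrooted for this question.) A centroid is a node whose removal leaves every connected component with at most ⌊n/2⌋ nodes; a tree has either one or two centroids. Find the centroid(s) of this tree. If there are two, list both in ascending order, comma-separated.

Q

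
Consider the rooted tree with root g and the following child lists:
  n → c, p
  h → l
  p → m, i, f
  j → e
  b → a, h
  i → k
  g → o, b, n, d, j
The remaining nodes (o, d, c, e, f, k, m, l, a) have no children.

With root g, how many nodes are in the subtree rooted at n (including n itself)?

Descendants of n (including itself): n, p, c, i, m, f, k. That's 7.

7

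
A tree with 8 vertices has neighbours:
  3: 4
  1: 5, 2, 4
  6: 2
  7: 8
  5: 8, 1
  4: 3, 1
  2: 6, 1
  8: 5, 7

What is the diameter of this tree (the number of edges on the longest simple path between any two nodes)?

Starting from 7, a farthest node is 6 at distance 5.
One longest path: 7–8–5–1–2–6.
So the diameter is 5.

5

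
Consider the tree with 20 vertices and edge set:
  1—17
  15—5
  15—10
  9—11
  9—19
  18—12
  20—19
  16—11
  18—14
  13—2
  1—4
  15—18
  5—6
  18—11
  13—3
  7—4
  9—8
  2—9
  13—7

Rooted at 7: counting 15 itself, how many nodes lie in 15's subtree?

15's subtree: {15, 5, 10, 6}, size 4.

4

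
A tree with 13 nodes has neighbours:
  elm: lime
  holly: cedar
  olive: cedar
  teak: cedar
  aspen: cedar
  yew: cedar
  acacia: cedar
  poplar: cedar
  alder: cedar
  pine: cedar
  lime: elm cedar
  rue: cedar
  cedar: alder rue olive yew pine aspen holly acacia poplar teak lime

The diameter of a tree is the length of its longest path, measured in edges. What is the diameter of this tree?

A longest path is elm-lime-cedar-holly, with 3 edges.

3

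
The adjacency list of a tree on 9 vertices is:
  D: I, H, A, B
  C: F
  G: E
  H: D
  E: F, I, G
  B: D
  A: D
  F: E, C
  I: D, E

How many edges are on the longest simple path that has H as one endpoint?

5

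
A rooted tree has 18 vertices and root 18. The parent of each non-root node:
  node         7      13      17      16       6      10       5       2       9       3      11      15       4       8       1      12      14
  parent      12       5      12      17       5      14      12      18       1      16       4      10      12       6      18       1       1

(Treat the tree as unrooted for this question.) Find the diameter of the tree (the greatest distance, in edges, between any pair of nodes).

7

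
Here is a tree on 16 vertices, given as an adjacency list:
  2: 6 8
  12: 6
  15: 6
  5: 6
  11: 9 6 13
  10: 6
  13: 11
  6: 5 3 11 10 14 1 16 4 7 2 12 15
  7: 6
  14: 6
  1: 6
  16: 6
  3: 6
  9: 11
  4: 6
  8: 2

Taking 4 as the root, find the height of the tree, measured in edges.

3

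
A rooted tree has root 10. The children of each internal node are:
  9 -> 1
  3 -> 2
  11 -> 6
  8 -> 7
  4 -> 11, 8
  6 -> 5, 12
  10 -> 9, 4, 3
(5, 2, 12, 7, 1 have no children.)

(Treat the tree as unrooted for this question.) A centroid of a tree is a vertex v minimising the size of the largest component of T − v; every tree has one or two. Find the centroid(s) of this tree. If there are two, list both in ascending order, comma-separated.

If 4 is removed the pieces have sizes 5, 4, 2, all ≤ ⌊12/2⌋ = 6.
No neighbour of 4 does as well, so 4 is the unique centroid.

4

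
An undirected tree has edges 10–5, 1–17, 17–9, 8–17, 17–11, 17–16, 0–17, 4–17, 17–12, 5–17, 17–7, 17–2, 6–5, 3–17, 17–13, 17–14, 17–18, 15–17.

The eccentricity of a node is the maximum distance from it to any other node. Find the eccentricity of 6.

The node farthest from 6 is 8 (15, 16, 11, 2, 0, 13, 3, 4, 14, 1, 18, 9, 12, 7 also at distance 3), via 6-5-17-8 — 3 edges.

3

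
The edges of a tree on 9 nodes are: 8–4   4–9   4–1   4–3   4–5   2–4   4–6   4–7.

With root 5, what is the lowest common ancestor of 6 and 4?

6's ancestor chain is 6, 4, 5 and 4's is 4, 5; they first meet at 4.

4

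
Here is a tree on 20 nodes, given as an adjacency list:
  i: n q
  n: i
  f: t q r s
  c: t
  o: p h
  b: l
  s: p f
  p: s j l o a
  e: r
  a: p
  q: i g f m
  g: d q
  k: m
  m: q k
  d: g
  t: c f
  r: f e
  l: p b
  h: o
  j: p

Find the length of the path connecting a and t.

4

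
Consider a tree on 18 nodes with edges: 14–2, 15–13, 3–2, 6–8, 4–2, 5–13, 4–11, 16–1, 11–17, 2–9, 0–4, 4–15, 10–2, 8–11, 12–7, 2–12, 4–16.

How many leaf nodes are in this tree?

10

Exactly 10 nodes have a single neighbour: 0, 1, 3, 5, 6, 7, 9, 10, 14, 17.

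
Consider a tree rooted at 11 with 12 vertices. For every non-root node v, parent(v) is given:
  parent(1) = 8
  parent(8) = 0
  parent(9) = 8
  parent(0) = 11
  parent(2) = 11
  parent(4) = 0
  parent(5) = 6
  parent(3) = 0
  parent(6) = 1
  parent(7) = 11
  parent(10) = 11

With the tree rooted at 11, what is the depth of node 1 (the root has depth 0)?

3

11–0–8–1 — 3 edges.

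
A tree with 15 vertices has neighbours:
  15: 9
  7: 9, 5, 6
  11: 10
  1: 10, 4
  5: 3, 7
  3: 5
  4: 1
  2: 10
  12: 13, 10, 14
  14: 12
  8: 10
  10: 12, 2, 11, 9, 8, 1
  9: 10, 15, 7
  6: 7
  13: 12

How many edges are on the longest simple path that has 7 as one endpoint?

Distances from 7 peak at 4, attained at 13 (14, 4 also at distance 4).
7 – 9 – 10 – 12 – 13

4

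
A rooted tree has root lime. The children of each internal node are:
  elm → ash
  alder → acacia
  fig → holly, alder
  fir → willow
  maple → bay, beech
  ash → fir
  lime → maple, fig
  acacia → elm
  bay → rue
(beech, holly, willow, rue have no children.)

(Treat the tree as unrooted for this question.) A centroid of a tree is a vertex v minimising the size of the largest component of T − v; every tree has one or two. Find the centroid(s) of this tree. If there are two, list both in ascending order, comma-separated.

fig

Delete fig: the remaining components have sizes 6, 5, 1. Max 6 ≤ 6, so fig is a centroid.
Every other node leaves some component of size > 6, so the centroid is unique.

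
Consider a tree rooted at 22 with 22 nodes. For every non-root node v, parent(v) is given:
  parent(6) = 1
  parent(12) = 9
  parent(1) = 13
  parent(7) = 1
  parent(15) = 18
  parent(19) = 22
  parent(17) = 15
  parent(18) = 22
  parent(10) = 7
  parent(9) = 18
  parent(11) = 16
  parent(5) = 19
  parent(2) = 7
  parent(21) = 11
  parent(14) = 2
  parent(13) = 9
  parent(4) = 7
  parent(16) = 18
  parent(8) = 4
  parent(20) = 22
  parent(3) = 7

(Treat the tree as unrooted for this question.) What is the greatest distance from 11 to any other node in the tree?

The node farthest from 11 is 14 (8 also at distance 8), via 11 – 16 – 18 – 9 – 13 – 1 – 7 – 2 – 14 — 8 edges.

8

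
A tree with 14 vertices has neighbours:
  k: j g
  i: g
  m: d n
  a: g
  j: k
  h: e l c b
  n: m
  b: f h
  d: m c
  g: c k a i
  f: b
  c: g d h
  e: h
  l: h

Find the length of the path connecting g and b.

3

Walking from g: g - c - h - b. Length 3.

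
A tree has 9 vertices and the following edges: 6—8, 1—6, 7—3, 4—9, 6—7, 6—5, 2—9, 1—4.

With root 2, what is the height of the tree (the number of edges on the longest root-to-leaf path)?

6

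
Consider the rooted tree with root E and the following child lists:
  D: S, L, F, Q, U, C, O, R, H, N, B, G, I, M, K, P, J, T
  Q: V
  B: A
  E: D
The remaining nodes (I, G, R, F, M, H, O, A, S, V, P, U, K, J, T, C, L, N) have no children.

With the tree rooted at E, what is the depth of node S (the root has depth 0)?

2

E–D–S — 2 edges.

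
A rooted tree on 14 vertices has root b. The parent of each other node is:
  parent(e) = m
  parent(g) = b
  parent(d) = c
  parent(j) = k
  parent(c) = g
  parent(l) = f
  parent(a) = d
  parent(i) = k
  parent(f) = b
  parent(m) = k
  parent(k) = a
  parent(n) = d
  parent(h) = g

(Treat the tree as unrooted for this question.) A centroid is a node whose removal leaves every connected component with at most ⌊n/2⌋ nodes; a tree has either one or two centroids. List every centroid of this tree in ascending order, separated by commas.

d

Delete d: the remaining components have sizes 6, 6, 1. Max 6 ≤ 7, so d is a centroid.
No neighbour of d does as well, so d is the unique centroid.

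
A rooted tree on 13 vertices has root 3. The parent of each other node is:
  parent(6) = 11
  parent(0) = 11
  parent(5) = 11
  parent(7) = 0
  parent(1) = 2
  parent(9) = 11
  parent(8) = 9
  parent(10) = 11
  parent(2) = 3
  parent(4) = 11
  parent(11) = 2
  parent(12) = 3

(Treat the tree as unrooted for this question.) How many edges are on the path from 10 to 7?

3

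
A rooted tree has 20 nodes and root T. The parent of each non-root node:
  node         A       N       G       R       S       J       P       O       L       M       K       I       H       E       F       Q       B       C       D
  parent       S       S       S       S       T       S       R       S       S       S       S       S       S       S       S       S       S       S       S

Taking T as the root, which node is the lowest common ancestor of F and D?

S

Path F→root: F S T; path D→root: D S T.
First common node: S.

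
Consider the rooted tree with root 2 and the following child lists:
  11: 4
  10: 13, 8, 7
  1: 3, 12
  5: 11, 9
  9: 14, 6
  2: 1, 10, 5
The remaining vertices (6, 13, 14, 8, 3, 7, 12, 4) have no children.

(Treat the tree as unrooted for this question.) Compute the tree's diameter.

5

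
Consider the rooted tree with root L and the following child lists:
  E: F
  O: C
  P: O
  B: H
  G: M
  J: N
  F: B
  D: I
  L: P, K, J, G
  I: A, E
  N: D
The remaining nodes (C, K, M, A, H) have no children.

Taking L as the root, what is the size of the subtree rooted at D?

D's subtree: {D, I, E, A, F, B, H}, size 7.

7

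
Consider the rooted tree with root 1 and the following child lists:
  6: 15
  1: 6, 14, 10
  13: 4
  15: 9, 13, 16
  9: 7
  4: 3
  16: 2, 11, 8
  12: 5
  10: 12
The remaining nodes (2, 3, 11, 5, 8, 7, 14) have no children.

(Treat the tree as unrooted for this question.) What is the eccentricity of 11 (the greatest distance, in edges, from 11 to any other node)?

The node farthest from 11 is 5, via 11 – 16 – 15 – 6 – 1 – 10 – 12 – 5 — 7 edges.

7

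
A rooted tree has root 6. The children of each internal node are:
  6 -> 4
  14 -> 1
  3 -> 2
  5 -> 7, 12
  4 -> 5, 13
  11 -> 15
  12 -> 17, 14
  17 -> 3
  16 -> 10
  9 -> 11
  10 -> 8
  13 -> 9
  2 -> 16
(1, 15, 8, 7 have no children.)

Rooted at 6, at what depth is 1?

5

6 – 4 – 5 – 12 – 14 – 1 — 5 edges.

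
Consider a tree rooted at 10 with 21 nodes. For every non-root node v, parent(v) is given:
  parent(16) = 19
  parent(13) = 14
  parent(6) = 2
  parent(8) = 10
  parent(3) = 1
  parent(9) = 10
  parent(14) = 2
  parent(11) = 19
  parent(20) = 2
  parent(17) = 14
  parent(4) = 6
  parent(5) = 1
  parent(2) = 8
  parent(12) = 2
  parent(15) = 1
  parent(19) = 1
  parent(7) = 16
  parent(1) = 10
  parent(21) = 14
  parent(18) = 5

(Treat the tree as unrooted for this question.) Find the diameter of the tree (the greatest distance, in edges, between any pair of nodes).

8

BFS from 7 reaches 17 last, at distance 8; BFS from 17 confirms no node is farther.
Path: 7-16-19-1-10-8-2-14-17.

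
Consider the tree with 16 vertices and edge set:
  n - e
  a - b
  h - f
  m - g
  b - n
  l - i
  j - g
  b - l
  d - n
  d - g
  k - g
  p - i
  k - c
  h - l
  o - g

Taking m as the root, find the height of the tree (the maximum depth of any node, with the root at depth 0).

7

A deepest node is p, reached by m → g → d → n → b → l → i → p.
That path has 7 edges, so the height is 7.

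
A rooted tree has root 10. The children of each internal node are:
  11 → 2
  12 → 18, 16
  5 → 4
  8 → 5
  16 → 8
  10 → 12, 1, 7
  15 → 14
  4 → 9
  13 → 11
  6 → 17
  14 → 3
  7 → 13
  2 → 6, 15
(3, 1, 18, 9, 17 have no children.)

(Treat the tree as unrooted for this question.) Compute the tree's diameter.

13

A longest path is 9-4-5-8-16-12-10-7-13-11-2-15-14-3, with 13 edges.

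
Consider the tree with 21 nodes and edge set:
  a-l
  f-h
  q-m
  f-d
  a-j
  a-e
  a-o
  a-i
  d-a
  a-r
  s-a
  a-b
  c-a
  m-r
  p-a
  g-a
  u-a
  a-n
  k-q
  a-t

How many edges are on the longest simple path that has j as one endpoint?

The node farthest from j is k, via j – a – r – m – q – k — 5 edges.

5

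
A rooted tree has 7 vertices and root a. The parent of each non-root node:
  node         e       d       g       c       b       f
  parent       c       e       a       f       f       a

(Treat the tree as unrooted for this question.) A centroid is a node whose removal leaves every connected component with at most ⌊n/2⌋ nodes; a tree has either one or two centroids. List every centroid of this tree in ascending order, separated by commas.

f

If f is removed the pieces have sizes 3, 2, 1, all ≤ ⌊7/2⌋ = 3.
Every other node leaves some component of size > 3, so the centroid is unique.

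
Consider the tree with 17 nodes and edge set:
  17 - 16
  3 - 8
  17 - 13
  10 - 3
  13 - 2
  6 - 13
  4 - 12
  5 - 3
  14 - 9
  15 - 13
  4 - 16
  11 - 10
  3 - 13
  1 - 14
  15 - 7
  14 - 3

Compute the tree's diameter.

7

A longest path is 12-4-16-17-13-3-14-1, with 7 edges.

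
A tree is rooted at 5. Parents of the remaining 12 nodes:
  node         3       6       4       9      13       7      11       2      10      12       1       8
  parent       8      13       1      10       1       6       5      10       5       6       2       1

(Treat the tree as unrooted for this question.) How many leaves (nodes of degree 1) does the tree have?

6

Exactly 6 nodes have a single neighbour: 3, 4, 7, 9, 11, 12.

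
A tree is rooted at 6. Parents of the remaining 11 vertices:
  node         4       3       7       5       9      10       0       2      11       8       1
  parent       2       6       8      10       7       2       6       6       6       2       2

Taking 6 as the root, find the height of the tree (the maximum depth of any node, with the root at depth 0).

4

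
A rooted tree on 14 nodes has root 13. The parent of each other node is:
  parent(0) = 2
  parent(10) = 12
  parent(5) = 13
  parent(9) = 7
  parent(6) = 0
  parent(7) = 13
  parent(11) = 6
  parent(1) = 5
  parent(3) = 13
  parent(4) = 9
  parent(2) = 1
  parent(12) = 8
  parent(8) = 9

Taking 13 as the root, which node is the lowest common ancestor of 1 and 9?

Ancestors of 1 (toward the root): 1, 5, 13.
Ancestors of 9: 9, 7, 13.
The deepest node appearing in both lists is 13.

13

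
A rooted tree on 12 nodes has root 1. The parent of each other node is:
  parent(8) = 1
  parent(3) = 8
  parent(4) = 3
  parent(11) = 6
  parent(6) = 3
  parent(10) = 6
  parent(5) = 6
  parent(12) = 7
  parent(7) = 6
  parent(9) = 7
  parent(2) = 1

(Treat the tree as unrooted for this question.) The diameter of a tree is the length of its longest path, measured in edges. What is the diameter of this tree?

A longest path is 2-1-8-3-6-7-9, with 6 edges.

6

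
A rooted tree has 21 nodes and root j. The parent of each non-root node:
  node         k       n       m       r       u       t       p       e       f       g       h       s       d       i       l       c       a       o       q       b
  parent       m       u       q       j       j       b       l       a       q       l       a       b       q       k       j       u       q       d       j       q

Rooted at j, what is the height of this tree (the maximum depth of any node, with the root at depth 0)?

i sits deepest: j → q → m → k → i — 4 edges from the root.

4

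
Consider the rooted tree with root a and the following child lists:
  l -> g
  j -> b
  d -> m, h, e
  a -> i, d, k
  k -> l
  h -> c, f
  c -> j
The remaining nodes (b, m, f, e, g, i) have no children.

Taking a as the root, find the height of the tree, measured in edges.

5

A deepest node is b, reached by a – d – h – c – j – b.
That path has 5 edges, so the height is 5.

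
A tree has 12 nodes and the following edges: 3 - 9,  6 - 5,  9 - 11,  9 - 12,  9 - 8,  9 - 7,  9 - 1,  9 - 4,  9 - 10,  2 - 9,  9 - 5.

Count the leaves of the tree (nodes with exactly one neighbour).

10

The leaves are 1, 2, 3, 4, 6, 7, 8, 10, 11, 12.
That is 10 leaves.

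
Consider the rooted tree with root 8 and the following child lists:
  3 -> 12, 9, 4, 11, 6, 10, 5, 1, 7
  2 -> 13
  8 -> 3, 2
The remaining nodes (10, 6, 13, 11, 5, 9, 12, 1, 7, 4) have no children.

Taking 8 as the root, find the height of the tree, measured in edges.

A deepest node is 5, reached by 8–3–5.
That path has 2 edges, so the height is 2.

2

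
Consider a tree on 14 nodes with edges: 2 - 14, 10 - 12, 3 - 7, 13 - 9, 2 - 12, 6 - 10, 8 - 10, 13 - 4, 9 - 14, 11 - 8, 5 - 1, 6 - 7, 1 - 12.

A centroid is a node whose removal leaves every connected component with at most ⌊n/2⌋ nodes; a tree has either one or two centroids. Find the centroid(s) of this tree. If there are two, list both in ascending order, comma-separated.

12

Removing 12 splits the tree into components of sizes 6, 5, 2; the largest is 6 ≤ ⌊14/2⌋ = 7.
No neighbour of 12 does as well, so 12 is the unique centroid.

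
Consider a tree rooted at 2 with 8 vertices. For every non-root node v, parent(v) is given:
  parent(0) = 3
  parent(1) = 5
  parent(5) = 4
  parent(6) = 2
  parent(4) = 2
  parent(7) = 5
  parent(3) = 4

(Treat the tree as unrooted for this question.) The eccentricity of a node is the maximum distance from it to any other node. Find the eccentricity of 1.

The node farthest from 1 is 6 (0 also at distance 4), via 1 – 5 – 4 – 2 – 6 — 4 edges.

4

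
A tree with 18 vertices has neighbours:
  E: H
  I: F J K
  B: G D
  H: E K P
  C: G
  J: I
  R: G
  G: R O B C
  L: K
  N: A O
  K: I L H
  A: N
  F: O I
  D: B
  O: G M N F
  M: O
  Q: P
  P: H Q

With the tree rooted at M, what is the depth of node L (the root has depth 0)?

M → O → F → I → K → L — 5 edges.

5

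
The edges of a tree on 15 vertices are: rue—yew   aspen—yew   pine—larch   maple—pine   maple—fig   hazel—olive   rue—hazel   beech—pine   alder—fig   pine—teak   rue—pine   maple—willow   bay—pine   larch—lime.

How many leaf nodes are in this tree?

8

Degree-1 nodes: alder, aspen, bay, beech, lime, olive, teak, willow — 8 of them.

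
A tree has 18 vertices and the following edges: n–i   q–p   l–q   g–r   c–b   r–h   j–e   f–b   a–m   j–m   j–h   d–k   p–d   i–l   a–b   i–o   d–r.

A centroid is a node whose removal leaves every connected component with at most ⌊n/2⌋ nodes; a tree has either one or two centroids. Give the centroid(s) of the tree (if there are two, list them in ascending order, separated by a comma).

r

Removing r splits the tree into components of sizes 8, 8, 1; the largest is 8 ≤ ⌊18/2⌋ = 9.
No neighbour of r does as well, so r is the unique centroid.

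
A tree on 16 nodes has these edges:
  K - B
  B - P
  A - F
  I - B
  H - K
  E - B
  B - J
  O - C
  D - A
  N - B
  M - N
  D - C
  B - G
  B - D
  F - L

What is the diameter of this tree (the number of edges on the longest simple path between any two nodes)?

6

A longest path is L-F-A-D-B-K-H, with 6 edges.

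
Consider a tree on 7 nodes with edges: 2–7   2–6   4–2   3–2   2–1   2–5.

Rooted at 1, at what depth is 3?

2

1 → 2 → 3 — 2 edges.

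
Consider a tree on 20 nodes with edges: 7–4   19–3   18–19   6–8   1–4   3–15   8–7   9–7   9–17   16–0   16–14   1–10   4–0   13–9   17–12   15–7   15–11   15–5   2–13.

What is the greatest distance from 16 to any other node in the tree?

Distances from 16 peak at 7, attained at 18.
16 – 0 – 4 – 7 – 15 – 3 – 19 – 18

7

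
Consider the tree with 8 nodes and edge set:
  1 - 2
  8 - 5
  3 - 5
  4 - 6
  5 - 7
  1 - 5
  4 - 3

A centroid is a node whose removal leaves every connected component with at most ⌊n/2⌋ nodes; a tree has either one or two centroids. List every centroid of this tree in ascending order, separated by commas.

If 5 is removed the pieces have sizes 3, 2, 1, 1, all ≤ ⌊8/2⌋ = 4.
No neighbour of 5 does as well, so 5 is the unique centroid.

5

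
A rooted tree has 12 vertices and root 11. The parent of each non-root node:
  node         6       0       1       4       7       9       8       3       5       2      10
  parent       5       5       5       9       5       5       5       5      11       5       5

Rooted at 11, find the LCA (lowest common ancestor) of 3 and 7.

5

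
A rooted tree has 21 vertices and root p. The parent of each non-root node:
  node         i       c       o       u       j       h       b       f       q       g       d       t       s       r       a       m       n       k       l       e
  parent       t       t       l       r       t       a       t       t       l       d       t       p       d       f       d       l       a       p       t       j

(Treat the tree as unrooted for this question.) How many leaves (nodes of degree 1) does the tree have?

The leaves are b, c, e, g, h, i, k, m, n, o, q, s, u.
That is 13 leaves.

13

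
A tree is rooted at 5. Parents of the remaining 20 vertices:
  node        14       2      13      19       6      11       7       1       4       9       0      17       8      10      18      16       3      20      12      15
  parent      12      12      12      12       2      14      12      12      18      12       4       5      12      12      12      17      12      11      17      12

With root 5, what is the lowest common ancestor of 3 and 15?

12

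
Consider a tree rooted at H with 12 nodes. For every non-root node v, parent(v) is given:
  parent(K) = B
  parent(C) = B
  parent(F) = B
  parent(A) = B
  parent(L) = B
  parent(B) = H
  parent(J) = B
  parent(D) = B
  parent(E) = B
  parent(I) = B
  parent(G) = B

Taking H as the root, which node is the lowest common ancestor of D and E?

B

Path D→root: D B H; path E→root: E B H.
First common node: B.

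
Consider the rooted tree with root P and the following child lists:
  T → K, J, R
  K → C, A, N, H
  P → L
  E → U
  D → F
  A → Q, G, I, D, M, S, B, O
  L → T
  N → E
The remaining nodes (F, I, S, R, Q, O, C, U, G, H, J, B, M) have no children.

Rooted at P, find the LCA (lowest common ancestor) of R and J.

T

R's ancestor chain is R, T, L, P and J's is J, T, L, P; they first meet at T.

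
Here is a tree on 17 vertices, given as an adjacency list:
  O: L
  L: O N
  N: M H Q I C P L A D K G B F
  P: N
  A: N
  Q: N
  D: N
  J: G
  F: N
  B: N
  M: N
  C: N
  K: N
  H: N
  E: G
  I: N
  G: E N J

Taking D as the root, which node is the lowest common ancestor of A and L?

N

A's ancestor chain is A, N, D and L's is L, N, D; they first meet at N.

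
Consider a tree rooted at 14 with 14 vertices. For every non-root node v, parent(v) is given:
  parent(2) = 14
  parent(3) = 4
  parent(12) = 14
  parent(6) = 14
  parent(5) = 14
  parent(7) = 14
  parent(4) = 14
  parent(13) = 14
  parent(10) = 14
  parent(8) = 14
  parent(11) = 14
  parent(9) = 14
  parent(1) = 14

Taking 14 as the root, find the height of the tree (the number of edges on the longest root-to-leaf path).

The longest root-to-leaf path is 14 – 4 – 3 (2 edges).

2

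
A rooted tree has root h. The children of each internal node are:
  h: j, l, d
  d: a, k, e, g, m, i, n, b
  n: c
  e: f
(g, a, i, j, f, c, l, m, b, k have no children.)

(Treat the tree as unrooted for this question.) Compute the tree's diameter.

4

A longest path is j–h–d–n–c, with 4 edges.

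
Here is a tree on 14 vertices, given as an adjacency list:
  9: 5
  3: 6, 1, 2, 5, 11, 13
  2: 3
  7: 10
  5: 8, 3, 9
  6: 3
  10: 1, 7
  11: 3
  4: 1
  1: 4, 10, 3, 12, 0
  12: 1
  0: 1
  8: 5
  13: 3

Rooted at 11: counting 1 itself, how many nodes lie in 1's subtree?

Descendants of 1 (including itself): 1, 10, 0, 4, 12, 7. That's 6.

6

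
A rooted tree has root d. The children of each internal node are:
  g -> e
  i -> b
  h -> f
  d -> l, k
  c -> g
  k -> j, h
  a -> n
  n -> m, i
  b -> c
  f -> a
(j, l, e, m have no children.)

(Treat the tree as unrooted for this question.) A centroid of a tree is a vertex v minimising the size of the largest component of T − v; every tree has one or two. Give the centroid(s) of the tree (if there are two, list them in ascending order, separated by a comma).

Delete a: the remaining components have sizes 7, 6. Max 7 ≤ 7, so a is a centroid.
n is adjacent to a and is also a centroid (the largest component after removing it is likewise 7).

a, n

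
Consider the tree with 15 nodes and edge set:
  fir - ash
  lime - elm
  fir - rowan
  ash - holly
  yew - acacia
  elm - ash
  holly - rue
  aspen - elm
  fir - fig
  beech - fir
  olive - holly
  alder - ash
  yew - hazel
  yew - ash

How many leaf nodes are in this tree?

Degree-1 nodes: acacia, alder, aspen, beech, fig, hazel, lime, olive, rowan, rue — 10 of them.

10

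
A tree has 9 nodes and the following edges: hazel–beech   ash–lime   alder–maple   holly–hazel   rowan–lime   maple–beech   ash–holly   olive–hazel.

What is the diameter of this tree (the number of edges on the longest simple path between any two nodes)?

Starting from alder, a farthest node is rowan at distance 7.
One longest path: alder – maple – beech – hazel – holly – ash – lime – rowan.
So the diameter is 7.

7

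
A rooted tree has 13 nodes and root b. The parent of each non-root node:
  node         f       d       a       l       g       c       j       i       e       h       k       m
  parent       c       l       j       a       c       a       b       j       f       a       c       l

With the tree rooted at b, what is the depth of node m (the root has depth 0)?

4

Path from b to m: b → j → a → l → m, which has 4 edges.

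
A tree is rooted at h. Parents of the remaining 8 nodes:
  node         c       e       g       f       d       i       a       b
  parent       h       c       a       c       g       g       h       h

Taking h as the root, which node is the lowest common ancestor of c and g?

h

Ancestors of c (toward the root): c, h.
Ancestors of g: g, a, h.
The deepest node appearing in both lists is h.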